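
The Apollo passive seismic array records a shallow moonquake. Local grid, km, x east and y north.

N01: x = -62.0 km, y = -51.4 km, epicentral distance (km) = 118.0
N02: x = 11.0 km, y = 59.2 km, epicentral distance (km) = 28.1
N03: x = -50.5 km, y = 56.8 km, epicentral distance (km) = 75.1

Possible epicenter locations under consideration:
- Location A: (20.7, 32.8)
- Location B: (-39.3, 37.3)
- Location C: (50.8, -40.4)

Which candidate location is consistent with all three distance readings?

For each candidate, compare |candidate − station| to the reported distance:
Location A: residuals N01 0.0, N02 0.0, N03 0.0 → max 0.0 km
Location B: residuals N01 26.4, N02 26.8, N03 52.6 → max 52.6 km
Location C: residuals N01 4.7, N02 79.2, N03 65.3 → max 79.2 km
Only Location A has all residuals ≈ 0.

Location A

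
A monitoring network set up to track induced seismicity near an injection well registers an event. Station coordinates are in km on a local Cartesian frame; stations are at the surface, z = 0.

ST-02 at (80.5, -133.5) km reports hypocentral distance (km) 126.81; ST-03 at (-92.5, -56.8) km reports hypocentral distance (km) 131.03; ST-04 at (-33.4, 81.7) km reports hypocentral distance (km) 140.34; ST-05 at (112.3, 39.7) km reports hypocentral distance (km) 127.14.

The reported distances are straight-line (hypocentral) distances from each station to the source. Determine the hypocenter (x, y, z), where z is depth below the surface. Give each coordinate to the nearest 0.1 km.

x ≈ 24.3 km, y ≈ -33.9 km, depth ≈ 54.8 km

Each station gives a sphere (x−x_i)² + (y−y_i)² + z² = d_i² (stations at z=0).
Subtracting the ST-02 sphere from ST-03 and ST-04: z² cancels, leaving linear equations in x and y:
-346.0 x + 153.4 y = -13608.09
-227.8 x + 430.4 y = -20126.59
Solving: x ≈ 24.299, y ≈ -33.901 km (keep extra digits for the depth step; rounded: 24.3, -33.9).
Then from the ST-02 sphere: z² = 126.81² − (x − 80.5)² − (y + 133.5)² with x = 24.299, y = -33.901, so z ≈ 54.793 ≈ 54.8 km.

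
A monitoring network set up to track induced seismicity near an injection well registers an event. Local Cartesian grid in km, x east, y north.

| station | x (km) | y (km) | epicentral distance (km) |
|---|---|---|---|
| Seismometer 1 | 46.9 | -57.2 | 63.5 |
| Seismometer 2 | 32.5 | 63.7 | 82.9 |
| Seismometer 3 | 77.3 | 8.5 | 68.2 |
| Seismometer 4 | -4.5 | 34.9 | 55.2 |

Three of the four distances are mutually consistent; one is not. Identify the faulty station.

Seismometer 1

Solve using three stations at a time. Using Seismometer 2, Seismometer 3, Seismometer 4 (subtract circle equations pairwise → linear system) gives (x, y) ≈ (14.0, -17.2).
Distances from that point to each station vs reported:
  Seismometer 1: calculated 51.8 vs reported 63.5 → residual 11.7 km
  Seismometer 2: calculated 83.0 vs reported 82.9 → residual 0.1 km
  Seismometer 3: calculated 68.3 vs reported 68.2 → residual 0.1 km
  Seismometer 4: calculated 55.3 vs reported 55.2 → residual 0.1 km
Seismometer 2, Seismometer 3, Seismometer 4 are mutually consistent (residuals ≈ 0); Seismometer 1 is off by 11.7 km.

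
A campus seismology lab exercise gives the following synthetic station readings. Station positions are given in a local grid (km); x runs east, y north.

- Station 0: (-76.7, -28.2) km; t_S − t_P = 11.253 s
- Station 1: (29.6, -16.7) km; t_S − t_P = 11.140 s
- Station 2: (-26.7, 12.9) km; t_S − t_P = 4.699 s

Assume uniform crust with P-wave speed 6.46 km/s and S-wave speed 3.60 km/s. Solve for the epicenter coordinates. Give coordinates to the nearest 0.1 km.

Distance from S−P lag: d = Δt · v_P v_S / (v_P − v_S) = Δt · (6.46·3.60)/(6.46−3.60) ≈ 8.1315·Δt.
So d_Station 0 = 91.50, d_Station 1 = 90.58, d_Station 2 = 38.21 km.
Circle about each station: (x + 76.7)² + (y + 28.2)² = 91.50²; (x − 29.6)² + (y + 16.7)² = 90.58²; (x + 26.7)² + (y − 12.9)² = 38.21².
Subtracting pairs of circle equations eliminates x²+y² and gives linear equations (the radical axes):
212.6 x + 23.0 y = -5355.57
100.0 x + 82.2 y = 1113.42
Solving the 2×2 system: x ≈ -30.7, y ≈ 50.9 km.

-30.7 km east, 50.9 km north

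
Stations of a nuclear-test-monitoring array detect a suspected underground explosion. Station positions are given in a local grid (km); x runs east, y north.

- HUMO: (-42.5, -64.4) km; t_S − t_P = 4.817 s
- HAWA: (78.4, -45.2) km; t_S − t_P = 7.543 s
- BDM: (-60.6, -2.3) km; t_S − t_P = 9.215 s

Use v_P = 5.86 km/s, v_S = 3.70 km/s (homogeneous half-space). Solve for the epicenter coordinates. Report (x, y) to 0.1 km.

(5.8, -66.7)

Distance from S−P lag: d = Δt · v_P v_S / (v_P − v_S) = Δt · (5.86·3.70)/(5.86−3.70) ≈ 10.0380·Δt.
So d_HUMO = 48.35, d_HAWA = 75.72, d_BDM = 92.50 km.
Circle about each station: (x + 42.5)² + (y + 64.4)² = 48.35²; (x − 78.4)² + (y + 45.2)² = 75.72²; (x + 60.6)² + (y + 2.3)² = 92.50².
Subtracting the HUMO equation from the HAWA and BDM equations removes the quadratic terms:
241.8 x + 38.4 y = -1159.81
-36.2 x + 124.2 y = -8494.49
Solving the 2×2 system: x ≈ 5.8, y ≈ -66.7 km.
Check against HUMO (with the unrounded x, y): √((x + 42.5)²+(y + 64.4)²) = 48.35 ≈ 48.35 km. ✓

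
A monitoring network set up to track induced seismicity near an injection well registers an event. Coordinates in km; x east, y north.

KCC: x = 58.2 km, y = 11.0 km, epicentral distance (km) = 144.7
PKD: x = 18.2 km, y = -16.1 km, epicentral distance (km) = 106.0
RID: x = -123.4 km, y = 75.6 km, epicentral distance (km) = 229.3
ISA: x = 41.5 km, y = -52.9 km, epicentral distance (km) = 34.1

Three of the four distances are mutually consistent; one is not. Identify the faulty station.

ISA

Solve using three stations at a time. Using KCC, PKD, RID (subtract circle equations pairwise → linear system) gives (x, y) ≈ (-3.6, -119.9).
Distances from that point to each station vs reported:
  KCC: calculated 144.8 vs reported 144.7 → residual 0.1 km
  PKD: calculated 106.1 vs reported 106.0 → residual 0.1 km
  RID: calculated 229.3 vs reported 229.3 → residual 0.0 km
  ISA: calculated 80.8 vs reported 34.1 → residual 46.7 km
KCC, PKD, RID are mutually consistent (residuals ≈ 0); ISA is off by 46.7 km.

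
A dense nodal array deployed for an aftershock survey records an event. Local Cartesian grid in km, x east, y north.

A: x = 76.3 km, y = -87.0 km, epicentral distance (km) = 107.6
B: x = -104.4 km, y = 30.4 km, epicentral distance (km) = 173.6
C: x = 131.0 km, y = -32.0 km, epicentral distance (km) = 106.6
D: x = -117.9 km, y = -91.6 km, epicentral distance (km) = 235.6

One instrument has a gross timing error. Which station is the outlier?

A

Solve using three stations at a time. Using B, C, D (subtract circle equations pairwise → linear system) gives (x, y) ≈ (67.6, 53.6).
Distances from that point to each station vs reported:
  A: calculated 140.9 vs reported 107.6 → residual 33.3 km
  B: calculated 173.6 vs reported 173.6 → residual 0.0 km
  C: calculated 106.5 vs reported 106.6 → residual 0.1 km
  D: calculated 235.6 vs reported 235.6 → residual 0.0 km
B, C, D are mutually consistent (residuals ≈ 0); A is off by 33.3 km.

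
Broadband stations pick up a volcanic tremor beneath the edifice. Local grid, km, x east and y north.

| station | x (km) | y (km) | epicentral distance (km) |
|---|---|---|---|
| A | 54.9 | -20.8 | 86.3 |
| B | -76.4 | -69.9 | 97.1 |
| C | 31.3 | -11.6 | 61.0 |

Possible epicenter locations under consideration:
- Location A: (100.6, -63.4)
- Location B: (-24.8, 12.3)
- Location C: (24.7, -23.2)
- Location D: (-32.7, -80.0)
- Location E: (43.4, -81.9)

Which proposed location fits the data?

For each candidate, compare |candidate − station| to the reported distance:
Location A: residuals A 23.8, B 80.0, C 25.5 → max 80.0 km
Location B: residuals A 0.0, B 0.0, C 0.0 → max 0.0 km
Location C: residuals A 56.0, B 14.3, C 47.7 → max 56.0 km
Location D: residuals A 19.4, B 52.2, C 32.7 → max 52.2 km
Location E: residuals A 24.1, B 23.3, C 10.3 → max 24.1 km
Only Location B has all residuals ≈ 0.

Location B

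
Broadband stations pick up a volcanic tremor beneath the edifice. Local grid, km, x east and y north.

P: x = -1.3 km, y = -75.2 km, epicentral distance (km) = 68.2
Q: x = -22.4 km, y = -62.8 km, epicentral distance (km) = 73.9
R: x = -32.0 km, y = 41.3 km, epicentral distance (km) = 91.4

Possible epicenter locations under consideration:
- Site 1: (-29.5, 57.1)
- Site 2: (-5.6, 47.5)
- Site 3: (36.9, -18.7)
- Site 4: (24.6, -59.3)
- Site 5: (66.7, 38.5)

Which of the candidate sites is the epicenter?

For each candidate, compare |candidate − station| to the reported distance:
Site 1: residuals P 67.1, Q 46.2, R 75.4 → max 75.4 km
Site 2: residuals P 54.6, Q 37.7, R 64.3 → max 64.3 km
Site 3: residuals P 0.0, Q 0.0, R 0.0 → max 0.0 km
Site 4: residuals P 37.8, Q 26.8, R 24.0 → max 37.8 km
Site 5: residuals P 64.3, Q 61.0, R 7.3 → max 64.3 km
Only Site 3 has all residuals ≈ 0.

Site 3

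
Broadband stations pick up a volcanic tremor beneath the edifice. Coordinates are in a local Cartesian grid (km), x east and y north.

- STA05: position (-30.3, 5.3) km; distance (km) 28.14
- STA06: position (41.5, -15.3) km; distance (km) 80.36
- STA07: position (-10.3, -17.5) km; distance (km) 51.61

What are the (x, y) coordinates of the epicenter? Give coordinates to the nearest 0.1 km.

(-23.1, 32.5)

Circle about each station: (x + 30.3)² + (y − 5.3)² = 28.14²; (x − 41.5)² + (y + 15.3)² = 80.36²; (x + 10.3)² + (y + 17.5)² = 51.61².
Subtracting the STA05 equation from the STA06 and STA07 equations removes the quadratic terms:
143.6 x − 41.2 y = -4655.71
40.0 x − 45.6 y = -2405.57
Solving the 2×2 system: x ≈ -23.1, y ≈ 32.5 km.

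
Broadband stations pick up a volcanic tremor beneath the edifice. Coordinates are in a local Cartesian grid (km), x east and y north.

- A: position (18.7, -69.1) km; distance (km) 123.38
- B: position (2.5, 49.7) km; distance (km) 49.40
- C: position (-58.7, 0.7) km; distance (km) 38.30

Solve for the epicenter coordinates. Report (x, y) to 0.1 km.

Circle about each station: (x − 18.7)² + (y + 69.1)² = 123.38²; (x − 2.5)² + (y − 49.7)² = 49.40²; (x + 58.7)² + (y − 0.7)² = 38.30².
Subtracting the A equation from the B and C equations removes the quadratic terms:
-32.4 x + 237.6 y = 10134.10
-154.8 x + 139.6 y = 12077.41
Solving the 2×2 system: x ≈ -45.1, y ≈ 36.5 km.

x ≈ -45.1 km, y ≈ 36.5 km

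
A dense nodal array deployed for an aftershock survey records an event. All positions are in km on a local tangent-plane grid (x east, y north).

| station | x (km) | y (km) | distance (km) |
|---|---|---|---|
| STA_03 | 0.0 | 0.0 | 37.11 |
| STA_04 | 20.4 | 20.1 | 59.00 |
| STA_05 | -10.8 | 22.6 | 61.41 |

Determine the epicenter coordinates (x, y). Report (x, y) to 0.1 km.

Circle about each station: x² + y² = 37.11²; (x − 20.4)² + (y − 20.1)² = 59.00²; (x + 10.8)² + (y − 22.6)² = 61.41².
Subtracting the STA_03 equation from the STA_04 and STA_05 equations removes the quadratic terms:
40.8 x + 40.2 y = -1283.68
-21.6 x + 45.2 y = -1766.64
Solving the 2×2 system: x ≈ 4.8, y ≈ -36.8 km.

4.8 km east, -36.8 km north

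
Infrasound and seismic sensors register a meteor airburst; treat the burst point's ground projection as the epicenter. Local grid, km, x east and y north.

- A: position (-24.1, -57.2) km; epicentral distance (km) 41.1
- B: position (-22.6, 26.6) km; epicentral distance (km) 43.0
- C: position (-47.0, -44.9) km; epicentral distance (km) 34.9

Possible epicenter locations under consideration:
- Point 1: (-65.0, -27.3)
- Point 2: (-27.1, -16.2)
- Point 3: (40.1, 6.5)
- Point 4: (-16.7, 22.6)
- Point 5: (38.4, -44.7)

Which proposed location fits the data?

For each candidate, compare |candidate − station| to the reported distance:
Point 1: residuals A 9.6, B 25.6, C 9.7 → max 25.6 km
Point 2: residuals A 0.0, B 0.0, C 0.0 → max 0.0 km
Point 3: residuals A 49.3, B 22.8, C 66.2 → max 66.2 km
Point 4: residuals A 39.0, B 35.9, C 39.1 → max 39.1 km
Point 5: residuals A 22.6, B 50.8, C 50.5 → max 50.8 km
Only Point 2 has all residuals ≈ 0.

Point 2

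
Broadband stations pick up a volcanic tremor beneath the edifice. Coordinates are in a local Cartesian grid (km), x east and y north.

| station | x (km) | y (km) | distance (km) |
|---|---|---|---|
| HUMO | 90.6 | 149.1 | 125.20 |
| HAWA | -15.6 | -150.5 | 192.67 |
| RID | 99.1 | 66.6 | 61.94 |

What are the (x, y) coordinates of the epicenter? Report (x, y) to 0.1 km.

Circle about each station: (x − 90.6)² + (y − 149.1)² = 125.20²; (x + 15.6)² + (y + 150.5)² = 192.67²; (x − 99.1)² + (y − 66.6)² = 61.94².
Subtracting pairs of circle equations eliminates x²+y² and gives linear equations (the radical axes):
-212.4 x − 599.2 y = -28992.25
17.0 x − 165.0 y = -4344.32
Solving the 2×2 system: x ≈ 48.2, y ≈ 31.3 km.

x ≈ 48.2 km, y ≈ 31.3 km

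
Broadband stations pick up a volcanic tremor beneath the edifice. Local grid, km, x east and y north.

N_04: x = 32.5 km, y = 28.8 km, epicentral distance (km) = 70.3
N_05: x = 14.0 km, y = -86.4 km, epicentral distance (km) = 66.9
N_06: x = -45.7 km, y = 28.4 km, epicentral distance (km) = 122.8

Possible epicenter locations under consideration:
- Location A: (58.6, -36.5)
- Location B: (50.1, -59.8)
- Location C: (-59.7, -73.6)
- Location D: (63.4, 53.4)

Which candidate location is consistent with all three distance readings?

For each candidate, compare |candidate − station| to the reported distance:
Location A: residuals N_04 0.0, N_05 0.0, N_06 0.0 → max 0.0 km
Location B: residuals N_04 20.0, N_05 22.1, N_06 7.4 → max 22.1 km
Location C: residuals N_04 67.5, N_05 7.9, N_06 19.8 → max 67.5 km
Location D: residuals N_04 30.8, N_05 81.4, N_06 10.9 → max 81.4 km
Only Location A has all residuals ≈ 0.

Location A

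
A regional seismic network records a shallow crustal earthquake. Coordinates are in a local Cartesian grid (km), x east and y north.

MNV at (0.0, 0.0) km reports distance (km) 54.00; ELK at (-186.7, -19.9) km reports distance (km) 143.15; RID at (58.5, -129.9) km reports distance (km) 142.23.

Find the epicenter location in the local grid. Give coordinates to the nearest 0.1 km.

Circle about each station: x² + y² = 54.00²; (x + 186.7)² + (y + 19.9)² = 143.15²; (x − 58.5)² + (y + 129.9)² = 142.23².
Subtracting pairs of circle equations eliminates x²+y² and gives linear equations (the radical axes):
-373.4 x − 39.8 y = 17676.98
117.0 x − 259.8 y = 2982.89
Solving the 2×2 system: x ≈ -44.0, y ≈ -31.3 km.

x ≈ -44.0 km, y ≈ -31.3 km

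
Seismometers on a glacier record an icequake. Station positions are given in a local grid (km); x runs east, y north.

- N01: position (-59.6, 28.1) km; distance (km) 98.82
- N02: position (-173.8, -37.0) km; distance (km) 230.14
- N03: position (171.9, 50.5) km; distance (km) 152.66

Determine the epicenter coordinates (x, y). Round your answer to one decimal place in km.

Circle about each station: (x + 59.6)² + (y − 28.1)² = 98.82²; (x + 173.8)² + (y + 37.0)² = 230.14²; (x − 171.9)² + (y − 50.5)² = 152.66².
Subtracting the N01 equation from the N02 and N03 equations removes the quadratic terms:
-228.4 x − 130.2 y = -15965.36
463.0 x + 44.8 y = 14218.41
Solving the 2×2 system: x ≈ 22.7, y ≈ 82.8 km.

x ≈ 22.7 km, y ≈ 82.8 km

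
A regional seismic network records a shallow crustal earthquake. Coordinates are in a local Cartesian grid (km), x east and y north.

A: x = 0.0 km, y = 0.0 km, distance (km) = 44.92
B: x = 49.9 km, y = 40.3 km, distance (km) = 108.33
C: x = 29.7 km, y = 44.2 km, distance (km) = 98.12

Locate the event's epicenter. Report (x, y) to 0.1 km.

(-27.4, -35.6)

Circle about each station: x² + y² = 44.92²; (x − 49.9)² + (y − 40.3)² = 108.33²; (x − 29.7)² + (y − 44.2)² = 98.12².
Subtracting the A equation from the B and C equations removes the quadratic terms:
99.8 x + 80.6 y = -5603.48
59.4 x + 88.4 y = -4774.00
Solving the 2×2 system: x ≈ -27.4, y ≈ -35.6 km.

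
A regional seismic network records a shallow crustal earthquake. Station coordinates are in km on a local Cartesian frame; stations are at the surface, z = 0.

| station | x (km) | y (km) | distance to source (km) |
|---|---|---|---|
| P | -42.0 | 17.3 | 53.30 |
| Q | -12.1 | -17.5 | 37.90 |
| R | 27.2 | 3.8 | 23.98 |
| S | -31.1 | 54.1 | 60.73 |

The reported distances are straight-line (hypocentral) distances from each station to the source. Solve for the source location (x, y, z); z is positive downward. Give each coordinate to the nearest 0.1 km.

Each station gives a sphere (x−x_i)² + (y−y_i)² + z² = d_i² (stations at z=0).
Subtracting the P sphere from Q and R: z² cancels, leaving linear equations in x and y:
59.8 x − 69.6 y = -206.15
138.4 x − 27.0 y = 956.84
Solving: x ≈ 9.000, y ≈ 10.695 km (keep extra digits for the depth step; rounded: 9.0, 10.7).
Then from the P sphere: z² = 53.30² − (x + 42.0)² − (y − 17.3)² with x = 9.000, y = 10.695, so z ≈ 14.009 ≈ 14.0 km.

x ≈ 9.0 km, y ≈ 10.7 km, depth ≈ 14.0 km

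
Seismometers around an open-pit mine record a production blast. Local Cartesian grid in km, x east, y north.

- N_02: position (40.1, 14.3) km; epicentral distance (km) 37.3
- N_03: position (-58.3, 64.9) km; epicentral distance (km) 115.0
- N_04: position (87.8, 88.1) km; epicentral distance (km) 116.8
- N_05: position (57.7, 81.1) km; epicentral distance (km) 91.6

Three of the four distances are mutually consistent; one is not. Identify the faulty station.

N_03

Solve using three stations at a time. Using N_02, N_04, N_05 (subtract circle equations pairwise → linear system) gives (x, y) ≈ (3.5, 7.3).
Distances from that point to each station vs reported:
  N_02: calculated 37.3 vs reported 37.3 → residual 0.0 km
  N_03: calculated 84.5 vs reported 115.0 → residual 30.5 km
  N_04: calculated 116.8 vs reported 116.8 → residual 0.0 km
  N_05: calculated 91.6 vs reported 91.6 → residual 0.0 km
N_02, N_04, N_05 are mutually consistent (residuals ≈ 0); N_03 is off by 30.5 km.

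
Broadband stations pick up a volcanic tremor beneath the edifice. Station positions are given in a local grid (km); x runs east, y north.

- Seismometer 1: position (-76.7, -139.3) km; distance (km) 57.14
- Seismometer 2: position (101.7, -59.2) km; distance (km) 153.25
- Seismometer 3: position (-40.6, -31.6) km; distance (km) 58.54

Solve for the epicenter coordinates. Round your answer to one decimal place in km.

-48.5 km east, -89.6 km north

Circle about each station: (x + 76.7)² + (y + 139.3)² = 57.14²; (x − 101.7)² + (y + 59.2)² = 153.25²; (x + 40.6)² + (y + 31.6)² = 58.54².
Subtracting pairs of circle equations eliminates x²+y² and gives linear equations (the radical axes):
356.8 x + 160.2 y = -31660.43
72.2 x + 215.4 y = -22802.41
Solving the 2×2 system: x ≈ -48.5, y ≈ -89.6 km.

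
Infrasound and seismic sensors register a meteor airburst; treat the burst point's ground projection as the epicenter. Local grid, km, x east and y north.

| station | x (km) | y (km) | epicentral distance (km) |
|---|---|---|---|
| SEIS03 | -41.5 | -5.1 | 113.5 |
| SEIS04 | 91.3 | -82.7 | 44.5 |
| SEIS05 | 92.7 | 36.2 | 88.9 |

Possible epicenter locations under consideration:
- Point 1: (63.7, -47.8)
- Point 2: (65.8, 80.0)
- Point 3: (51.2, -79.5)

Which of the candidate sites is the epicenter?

For each candidate, compare |candidate − station| to the reported distance:
Point 1: residuals SEIS03 0.0, SEIS04 0.0, SEIS05 0.0 → max 0.0 km
Point 2: residuals SEIS03 23.4, SEIS04 120.2, SEIS05 37.5 → max 120.2 km
Point 3: residuals SEIS03 5.4, SEIS04 4.3, SEIS05 34.0 → max 34.0 km
Only Point 1 has all residuals ≈ 0.

Point 1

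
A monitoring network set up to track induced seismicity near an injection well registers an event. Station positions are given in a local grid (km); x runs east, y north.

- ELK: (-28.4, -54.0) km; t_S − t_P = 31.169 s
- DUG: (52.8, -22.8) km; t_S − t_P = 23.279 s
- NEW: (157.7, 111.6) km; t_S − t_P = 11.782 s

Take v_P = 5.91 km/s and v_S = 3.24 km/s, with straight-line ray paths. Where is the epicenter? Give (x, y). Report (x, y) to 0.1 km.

78.9 km east, 142.1 km north

Distance from S−P lag: d = Δt · v_P v_S / (v_P − v_S) = Δt · (5.91·3.24)/(5.91−3.24) ≈ 7.1717·Δt.
So d_ELK = 223.53, d_DUG = 166.95, d_NEW = 84.50 km.
Circle about each station: (x + 28.4)² + (y + 54.0)² = 223.53²; (x − 52.8)² + (y + 22.8)² = 166.95²; (x − 157.7)² + (y − 111.6)² = 84.50².
Subtracting pairs of circle equations eliminates x²+y² and gives linear equations (the radical axes):
162.4 x + 62.4 y = 21678.48
372.2 x + 331.2 y = 76426.70
Solving the 2×2 system: x ≈ 78.9, y ≈ 142.1 km.
Check against ELK (with the unrounded x, y): √((x + 28.4)²+(y + 54.0)²) = 223.53 ≈ 223.53 km. ✓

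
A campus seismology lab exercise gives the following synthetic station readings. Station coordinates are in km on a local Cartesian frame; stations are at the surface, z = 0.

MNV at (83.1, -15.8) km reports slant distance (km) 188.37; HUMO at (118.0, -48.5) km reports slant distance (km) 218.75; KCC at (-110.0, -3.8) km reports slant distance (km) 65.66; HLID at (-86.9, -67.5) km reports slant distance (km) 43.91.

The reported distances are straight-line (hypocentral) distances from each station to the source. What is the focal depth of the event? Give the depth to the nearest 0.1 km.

Each station gives a sphere (x−x_i)² + (y−y_i)² + z² = d_i² (stations at z=0).
Subtracting the MNV sphere from HUMO and KCC: z² cancels, leaving linear equations in x and y:
69.8 x − 65.4 y = -3247.31
-386.2 x + 24.0 y = 36131.21
Solving: x ≈ -96.897, y ≈ -53.763 km (keep extra digits for the depth step; rounded: -96.9, -53.8).
Then from the MNV sphere: z² = 188.37² − (x − 83.1)² − (y + 15.8)² with x = -96.897, y = -53.763, so z ≈ 40.536 ≈ 40.5 km.

z ≈ 40.5 km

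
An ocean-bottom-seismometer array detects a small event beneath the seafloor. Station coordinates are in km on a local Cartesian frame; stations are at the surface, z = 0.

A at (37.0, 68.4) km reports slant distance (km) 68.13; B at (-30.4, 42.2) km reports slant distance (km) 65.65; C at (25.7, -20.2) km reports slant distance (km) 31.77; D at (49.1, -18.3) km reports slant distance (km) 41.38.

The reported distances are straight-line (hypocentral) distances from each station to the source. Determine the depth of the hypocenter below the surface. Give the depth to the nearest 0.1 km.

Each station gives a sphere (x−x_i)² + (y−y_i)² + z² = d_i² (stations at z=0).
Subtracting the A sphere from B and C: z² cancels, leaving linear equations in x and y:
-134.8 x − 52.4 y = -3010.79
-22.6 x − 177.2 y = -1346.67
Solving: x ≈ 20.392, y ≈ 4.999 km (keep extra digits for the depth step; rounded: 20.4, 5.0).
Then from the A sphere: z² = 68.13² − (x − 37.0)² − (y − 68.4)² with x = 20.392, y = 4.999, so z ≈ 18.606 ≈ 18.6 km.

z ≈ 18.6 km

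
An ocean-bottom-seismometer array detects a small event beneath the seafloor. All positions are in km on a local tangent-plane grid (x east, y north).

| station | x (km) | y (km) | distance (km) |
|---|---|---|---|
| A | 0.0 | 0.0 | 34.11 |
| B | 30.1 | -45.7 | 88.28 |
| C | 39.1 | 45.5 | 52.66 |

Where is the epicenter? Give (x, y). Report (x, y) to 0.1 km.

(-11.8, 32.0)

Circle about each station: x² + y² = 34.11²; (x − 30.1)² + (y + 45.7)² = 88.28²; (x − 39.1)² + (y − 45.5)² = 52.66².
Subtracting the A equation from the B and C equations removes the quadratic terms:
60.2 x − 91.4 y = -3635.37
78.2 x + 91.0 y = 1989.48
Solving the 2×2 system: x ≈ -11.8, y ≈ 32.0 km.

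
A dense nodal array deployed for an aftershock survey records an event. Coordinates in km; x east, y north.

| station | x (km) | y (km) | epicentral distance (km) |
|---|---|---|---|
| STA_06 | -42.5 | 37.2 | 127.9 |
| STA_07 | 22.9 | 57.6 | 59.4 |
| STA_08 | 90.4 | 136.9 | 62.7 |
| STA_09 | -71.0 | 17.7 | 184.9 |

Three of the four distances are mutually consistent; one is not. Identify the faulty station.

Solve using three stations at a time. Using STA_06, STA_07, STA_08 (subtract circle equations pairwise → linear system) gives (x, y) ≈ (79.6, 75.1).
Distances from that point to each station vs reported:
  STA_06: calculated 127.9 vs reported 127.9 → residual 0.0 km
  STA_07: calculated 59.4 vs reported 59.4 → residual 0.0 km
  STA_08: calculated 62.7 vs reported 62.7 → residual 0.0 km
  STA_09: calculated 161.2 vs reported 184.9 → residual 23.7 km
STA_06, STA_07, STA_08 are mutually consistent (residuals ≈ 0); STA_09 is off by 23.7 km.

STA_09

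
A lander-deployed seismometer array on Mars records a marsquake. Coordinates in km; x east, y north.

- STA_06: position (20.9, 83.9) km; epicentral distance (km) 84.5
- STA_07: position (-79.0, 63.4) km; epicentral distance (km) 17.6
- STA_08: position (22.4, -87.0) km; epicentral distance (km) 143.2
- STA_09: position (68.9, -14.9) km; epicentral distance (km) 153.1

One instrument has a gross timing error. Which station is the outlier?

STA_08

Solve using three stations at a time. Using STA_06, STA_07, STA_09 (subtract circle equations pairwise → linear system) gives (x, y) ≈ (-61.5, 65.3).
Distances from that point to each station vs reported:
  STA_06: calculated 84.5 vs reported 84.5 → residual 0.0 km
  STA_07: calculated 17.6 vs reported 17.6 → residual 0.0 km
  STA_08: calculated 173.9 vs reported 143.2 → residual 30.7 km
  STA_09: calculated 153.1 vs reported 153.1 → residual 0.0 km
STA_06, STA_07, STA_09 are mutually consistent (residuals ≈ 0); STA_08 is off by 30.7 km.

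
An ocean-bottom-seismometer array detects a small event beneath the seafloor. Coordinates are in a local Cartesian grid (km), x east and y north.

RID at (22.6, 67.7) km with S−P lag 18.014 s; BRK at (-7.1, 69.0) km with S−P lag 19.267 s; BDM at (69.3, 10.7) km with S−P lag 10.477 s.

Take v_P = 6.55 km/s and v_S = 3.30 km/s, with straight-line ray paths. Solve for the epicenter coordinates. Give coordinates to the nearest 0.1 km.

Distance from S−P lag: d = Δt · v_P v_S / (v_P − v_S) = Δt · (6.55·3.30)/(6.55−3.30) ≈ 6.6508·Δt.
So d_RID = 119.81, d_BRK = 128.14, d_BDM = 69.68 km.
Circle about each station: (x − 22.6)² + (y − 67.7)² = 119.81²; (x + 7.1)² + (y − 69.0)² = 128.14²; (x − 69.3)² + (y − 10.7)² = 69.68².
Subtracting the RID equation from the BRK and BDM equations removes the quadratic terms:
-59.4 x + 2.6 y = -2348.06
93.4 x − 114.0 y = 9322.06
Solving the 2×2 system: x ≈ 37.3, y ≈ -51.2 km.

x ≈ 37.3 km, y ≈ -51.2 km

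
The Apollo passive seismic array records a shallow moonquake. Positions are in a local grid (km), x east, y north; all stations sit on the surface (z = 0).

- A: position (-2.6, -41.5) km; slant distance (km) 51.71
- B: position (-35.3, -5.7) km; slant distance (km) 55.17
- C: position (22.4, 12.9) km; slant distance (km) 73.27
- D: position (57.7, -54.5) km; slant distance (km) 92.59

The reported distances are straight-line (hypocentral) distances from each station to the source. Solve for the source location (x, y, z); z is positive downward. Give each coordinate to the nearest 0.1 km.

(-16.8, -26.8, 47.5)

Each station gives a sphere (x−x_i)² + (y−y_i)² + z² = d_i² (stations at z=0).
Subtracting the A sphere from B and C: z² cancels, leaving linear equations in x and y:
-65.4 x + 71.6 y = -820.23
50.0 x + 108.8 y = -3755.41
Solving: x ≈ -16.796, y ≈ -26.798 km (keep extra digits for the depth step; rounded: -16.8, -26.8).
Then from the A sphere: z² = 51.71² − (x + 2.6)² − (y + 41.5)² with x = -16.796, y = -26.798, so z ≈ 47.500 ≈ 47.5 km.
Check against D (with the unrounded solution): distance 92.59 ≈ 92.59 km. ✓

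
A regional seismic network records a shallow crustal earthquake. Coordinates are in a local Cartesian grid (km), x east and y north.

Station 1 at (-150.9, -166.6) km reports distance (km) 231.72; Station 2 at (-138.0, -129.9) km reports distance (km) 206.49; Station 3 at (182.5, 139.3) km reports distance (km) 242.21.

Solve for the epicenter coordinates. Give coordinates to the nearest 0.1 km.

Circle about each station: (x + 150.9)² + (y + 166.6)² = 231.72²; (x + 138.0)² + (y + 129.9)² = 206.49²; (x − 182.5)² + (y − 139.3)² = 242.21².
Subtracting pairs of circle equations eliminates x²+y² and gives linear equations (the radical axes):
25.8 x + 73.4 y = -3552.32
666.8 x + 611.8 y = -2787.16
Solving the 2×2 system: x ≈ 59.4, y ≈ -69.3 km.

x ≈ 59.4 km, y ≈ -69.3 km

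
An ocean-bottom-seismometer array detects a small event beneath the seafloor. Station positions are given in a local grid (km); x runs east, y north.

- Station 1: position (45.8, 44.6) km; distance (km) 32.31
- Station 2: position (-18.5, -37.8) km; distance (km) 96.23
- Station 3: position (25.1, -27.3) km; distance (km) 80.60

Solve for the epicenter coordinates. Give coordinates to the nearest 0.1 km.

Circle about each station: (x − 45.8)² + (y − 44.6)² = 32.31²; (x + 18.5)² + (y + 37.8)² = 96.23²; (x − 25.1)² + (y + 27.3)² = 80.60².
Subtracting the Station 1 equation from the Station 2 and Station 3 equations removes the quadratic terms:
-128.6 x − 164.8 y = -10531.99
-41.4 x − 143.8 y = -8163.92
Solving the 2×2 system: x ≈ 14.5, y ≈ 52.6 km.

(14.5, 52.6)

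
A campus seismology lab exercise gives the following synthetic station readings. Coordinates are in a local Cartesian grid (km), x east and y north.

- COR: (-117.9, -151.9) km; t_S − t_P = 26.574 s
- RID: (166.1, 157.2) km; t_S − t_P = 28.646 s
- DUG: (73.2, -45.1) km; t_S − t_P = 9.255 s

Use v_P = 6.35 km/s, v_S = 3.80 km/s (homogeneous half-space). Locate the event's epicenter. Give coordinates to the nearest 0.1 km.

Distance from S−P lag: d = Δt · v_P v_S / (v_P − v_S) = Δt · (6.35·3.80)/(6.35−3.80) ≈ 9.4627·Δt.
So d_COR = 251.46, d_RID = 271.07, d_DUG = 87.58 km.
Circle about each station: (x + 117.9)² + (y + 151.9)² = 251.46²; (x − 166.1)² + (y − 157.2)² = 271.07²; (x − 73.2)² + (y + 45.1)² = 87.58².
Subtracting the COR equation from the RID and DUG equations removes the quadratic terms:
568.0 x + 618.2 y = 5080.22
382.2 x + 213.6 y = 25980.11
Solving the 2×2 system: x ≈ 130.3, y ≈ -111.5 km.

(130.3, -111.5)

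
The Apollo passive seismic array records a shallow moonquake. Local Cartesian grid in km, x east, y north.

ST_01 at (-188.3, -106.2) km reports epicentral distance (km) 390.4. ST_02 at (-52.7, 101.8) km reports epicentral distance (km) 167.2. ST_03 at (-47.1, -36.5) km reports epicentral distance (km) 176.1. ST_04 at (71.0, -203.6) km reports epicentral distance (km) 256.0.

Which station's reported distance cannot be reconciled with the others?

ST_01

Solve using three stations at a time. Using ST_02, ST_03, ST_04 (subtract circle equations pairwise → linear system) gives (x, y) ≈ (106.4, 50.0).
Distances from that point to each station vs reported:
  ST_01: calculated 333.6 vs reported 390.4 → residual 56.8 km
  ST_02: calculated 167.3 vs reported 167.2 → residual 0.1 km
  ST_03: calculated 176.2 vs reported 176.1 → residual 0.1 km
  ST_04: calculated 256.1 vs reported 256.0 → residual 0.1 km
ST_02, ST_03, ST_04 are mutually consistent (residuals ≈ 0); ST_01 is off by 56.8 km.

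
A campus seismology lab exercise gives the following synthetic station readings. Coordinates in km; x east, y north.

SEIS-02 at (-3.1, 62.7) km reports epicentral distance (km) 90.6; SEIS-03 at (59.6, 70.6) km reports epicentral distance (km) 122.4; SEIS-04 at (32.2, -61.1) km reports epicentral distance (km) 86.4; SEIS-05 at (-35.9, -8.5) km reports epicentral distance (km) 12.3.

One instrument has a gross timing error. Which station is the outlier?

Solve using three stations at a time. Using SEIS-02, SEIS-04, SEIS-05 (subtract circle equations pairwise → linear system) gives (x, y) ≈ (-43.1, -18.6).
Distances from that point to each station vs reported:
  SEIS-02: calculated 90.6 vs reported 90.6 → residual 0.0 km
  SEIS-03: calculated 136.0 vs reported 122.4 → residual 13.6 km
  SEIS-04: calculated 86.4 vs reported 86.4 → residual 0.0 km
  SEIS-05: calculated 12.4 vs reported 12.3 → residual 0.1 km
SEIS-02, SEIS-04, SEIS-05 are mutually consistent (residuals ≈ 0); SEIS-03 is off by 13.6 km.

SEIS-03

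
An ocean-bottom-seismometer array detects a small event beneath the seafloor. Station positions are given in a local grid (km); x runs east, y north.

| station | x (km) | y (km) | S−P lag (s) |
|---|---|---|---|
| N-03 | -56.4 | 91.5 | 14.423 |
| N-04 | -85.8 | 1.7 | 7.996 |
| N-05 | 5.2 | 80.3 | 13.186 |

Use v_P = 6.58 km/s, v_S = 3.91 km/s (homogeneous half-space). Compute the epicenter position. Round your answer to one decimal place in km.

Distance from S−P lag: d = Δt · v_P v_S / (v_P − v_S) = Δt · (6.58·3.91)/(6.58−3.91) ≈ 9.6359·Δt.
So d_N-03 = 138.98, d_N-04 = 77.05, d_N-05 = 127.06 km.
Circle about each station: (x + 56.4)² + (y − 91.5)² = 138.98²; (x + 85.8)² + (y − 1.7)² = 77.05²; (x − 5.2)² + (y − 80.3)² = 127.06².
Subtracting the N-03 equation from the N-04 and N-05 equations removes the quadratic terms:
-58.8 x − 179.6 y = 9190.06
123.2 x − 22.4 y = -1906.88
Solving the 2×2 system: x ≈ -23.4, y ≈ -43.5 km.

x ≈ -23.4 km, y ≈ -43.5 km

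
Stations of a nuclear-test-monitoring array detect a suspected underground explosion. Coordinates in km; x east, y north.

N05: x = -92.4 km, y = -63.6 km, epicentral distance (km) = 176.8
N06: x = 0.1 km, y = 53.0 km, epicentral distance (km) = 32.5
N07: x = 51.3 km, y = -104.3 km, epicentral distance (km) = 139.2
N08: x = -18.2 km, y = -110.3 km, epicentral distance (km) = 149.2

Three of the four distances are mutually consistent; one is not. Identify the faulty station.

N05

Solve using three stations at a time. Using N06, N07, N08 (subtract circle equations pairwise → linear system) gives (x, y) ≈ (25.2, 32.4).
Distances from that point to each station vs reported:
  N05: calculated 151.9 vs reported 176.8 → residual 24.9 km
  N06: calculated 32.5 vs reported 32.5 → residual 0.0 km
  N07: calculated 139.2 vs reported 139.2 → residual 0.0 km
  N08: calculated 149.2 vs reported 149.2 → residual 0.0 km
N06, N07, N08 are mutually consistent (residuals ≈ 0); N05 is off by 24.9 km.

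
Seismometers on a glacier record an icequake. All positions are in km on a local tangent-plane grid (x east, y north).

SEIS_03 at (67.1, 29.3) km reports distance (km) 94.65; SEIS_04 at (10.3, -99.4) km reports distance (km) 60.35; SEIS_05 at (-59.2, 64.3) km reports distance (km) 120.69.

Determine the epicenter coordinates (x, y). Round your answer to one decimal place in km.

(2.2, -39.6)

Circle about each station: (x − 67.1)² + (y − 29.3)² = 94.65²; (x − 10.3)² + (y + 99.4)² = 60.35²; (x + 59.2)² + (y − 64.3)² = 120.69².
Subtracting pairs of circle equations eliminates x²+y² and gives linear equations (the radical axes):
-113.6 x − 257.4 y = 9942.05
-252.6 x + 70.0 y = -3329.22
Solving the 2×2 system: x ≈ 2.2, y ≈ -39.6 km.
Check against SEIS_03 (with the unrounded x, y): √((x − 67.1)²+(y − 29.3)²) = 94.65 ≈ 94.65 km. ✓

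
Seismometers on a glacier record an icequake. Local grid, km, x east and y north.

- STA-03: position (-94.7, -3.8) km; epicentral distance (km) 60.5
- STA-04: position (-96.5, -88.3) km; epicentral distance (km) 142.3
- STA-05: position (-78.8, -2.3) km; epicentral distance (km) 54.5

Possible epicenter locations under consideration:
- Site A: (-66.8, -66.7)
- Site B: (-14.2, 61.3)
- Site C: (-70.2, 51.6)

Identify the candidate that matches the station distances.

For each candidate, compare |candidate − station| to the reported distance:
Site A: residuals STA-03 8.3, STA-04 105.6, STA-05 11.0 → max 105.6 km
Site B: residuals STA-03 43.0, STA-04 28.4, STA-05 36.2 → max 43.0 km
Site C: residuals STA-03 0.1, STA-04 0.1, STA-05 0.1 → max 0.1 km
Only Site C has all residuals ≈ 0.

Site C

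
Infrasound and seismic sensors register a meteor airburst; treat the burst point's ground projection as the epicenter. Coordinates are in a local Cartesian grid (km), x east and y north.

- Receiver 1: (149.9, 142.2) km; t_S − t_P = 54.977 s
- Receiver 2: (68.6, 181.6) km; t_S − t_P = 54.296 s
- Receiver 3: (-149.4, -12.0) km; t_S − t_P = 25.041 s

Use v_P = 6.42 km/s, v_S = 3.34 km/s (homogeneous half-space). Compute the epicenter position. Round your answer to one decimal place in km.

Distance from S−P lag: d = Δt · v_P v_S / (v_P − v_S) = Δt · (6.42·3.34)/(6.42−3.34) ≈ 6.9619·Δt.
So d_Receiver 1 = 382.75, d_Receiver 2 = 378.01, d_Receiver 3 = 174.33 km.
Circle about each station: (x − 149.9)² + (y − 142.2)² = 382.75²; (x − 68.6)² + (y − 181.6)² = 378.01²; (x + 149.4)² + (y + 12.0)² = 174.33².
Subtracting the Receiver 1 equation from the Receiver 2 and Receiver 3 equations removes the quadratic terms:
-162.6 x + 78.8 y = -1400.33
-598.6 x − 308.4 y = 95880.12
Solving the 2×2 system: x ≈ -73.2, y ≈ -168.8 km.

-73.2 km east, -168.8 km north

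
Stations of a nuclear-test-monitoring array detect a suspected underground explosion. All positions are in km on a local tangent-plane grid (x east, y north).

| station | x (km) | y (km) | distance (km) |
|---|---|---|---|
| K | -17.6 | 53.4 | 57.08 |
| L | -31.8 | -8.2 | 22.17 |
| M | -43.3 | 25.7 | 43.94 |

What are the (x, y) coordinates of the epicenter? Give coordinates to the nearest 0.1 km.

Circle about each station: (x + 17.6)² + (y − 53.4)² = 57.08²; (x + 31.8)² + (y + 8.2)² = 22.17²; (x + 43.3)² + (y − 25.7)² = 43.94².
Subtracting pairs of circle equations eliminates x²+y² and gives linear equations (the radical axes):
-28.4 x − 123.2 y = 683.78
-51.4 x − 55.4 y = 701.46
Solving the 2×2 system: x ≈ -10.2, y ≈ -3.2 km.
Check against K (with the unrounded x, y): √((x + 17.6)²+(y − 53.4)²) = 57.08 ≈ 57.08 km. ✓

x ≈ -10.2 km, y ≈ -3.2 km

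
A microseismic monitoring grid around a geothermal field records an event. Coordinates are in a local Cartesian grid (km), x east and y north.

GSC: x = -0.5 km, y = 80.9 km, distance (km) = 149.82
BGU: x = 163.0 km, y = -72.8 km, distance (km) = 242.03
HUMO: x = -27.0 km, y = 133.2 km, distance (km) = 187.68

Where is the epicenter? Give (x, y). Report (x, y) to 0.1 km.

Circle about each station: (x + 0.5)² + (y − 80.9)² = 149.82²; (x − 163.0)² + (y + 72.8)² = 242.03²; (x + 27.0)² + (y − 133.2)² = 187.68².
Subtracting the GSC equation from the BGU and HUMO equations removes the quadratic terms:
327.0 x − 307.4 y = -10808.71
-53.0 x + 104.6 y = -851.57
Solving the 2×2 system: x ≈ -77.7, y ≈ -47.5 km.

x ≈ -77.7 km, y ≈ -47.5 km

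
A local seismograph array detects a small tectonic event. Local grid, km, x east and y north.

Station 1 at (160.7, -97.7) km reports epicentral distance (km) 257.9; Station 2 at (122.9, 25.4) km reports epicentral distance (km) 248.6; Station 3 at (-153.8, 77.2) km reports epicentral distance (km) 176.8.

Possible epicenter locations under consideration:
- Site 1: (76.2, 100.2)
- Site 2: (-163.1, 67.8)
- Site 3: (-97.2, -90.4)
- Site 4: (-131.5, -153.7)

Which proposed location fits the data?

Site 3

For each candidate, compare |candidate − station| to the reported distance:
Site 1: residuals Station 1 42.7, Station 2 160.4, Station 3 54.3 → max 160.4 km
Site 2: residuals Station 1 105.7, Station 2 40.5, Station 3 163.6 → max 163.6 km
Site 3: residuals Station 1 0.1, Station 2 0.1, Station 3 0.1 → max 0.1 km
Site 4: residuals Station 1 39.6, Station 2 62.5, Station 3 55.2 → max 62.5 km
Only Site 3 has all residuals ≈ 0.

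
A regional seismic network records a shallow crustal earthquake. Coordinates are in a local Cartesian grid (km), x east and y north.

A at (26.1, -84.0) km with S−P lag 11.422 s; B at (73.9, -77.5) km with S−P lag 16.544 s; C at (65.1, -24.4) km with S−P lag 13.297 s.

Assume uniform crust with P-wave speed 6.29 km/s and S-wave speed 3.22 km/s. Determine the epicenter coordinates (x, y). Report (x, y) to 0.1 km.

x ≈ -22.6 km, y ≈ -26.5 km

Distance from S−P lag: d = Δt · v_P v_S / (v_P − v_S) = Δt · (6.29·3.22)/(6.29−3.22) ≈ 6.5973·Δt.
So d_A = 75.35, d_B = 109.15, d_C = 87.72 km.
Circle about each station: (x − 26.1)² + (y + 84.0)² = 75.35²; (x − 73.9)² + (y + 77.5)² = 109.15²; (x − 65.1)² + (y + 24.4)² = 87.72².
Subtracting pairs of circle equations eliminates x²+y² and gives linear equations (the radical axes):
95.6 x + 13.0 y = -2505.85
78.0 x + 119.2 y = -4921.02
Solving the 2×2 system: x ≈ -22.6, y ≈ -26.5 km.
Check against A (with the unrounded x, y): √((x − 26.1)²+(y + 84.0)²) = 75.37 ≈ 75.35 km. ✓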